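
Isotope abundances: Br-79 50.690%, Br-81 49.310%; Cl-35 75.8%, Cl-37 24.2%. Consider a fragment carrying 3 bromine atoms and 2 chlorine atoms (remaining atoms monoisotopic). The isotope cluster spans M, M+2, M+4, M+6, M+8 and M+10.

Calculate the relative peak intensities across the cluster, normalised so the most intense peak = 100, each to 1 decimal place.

Bromine pattern (n=3): 0.13024674 : 0.3801026 : 0.36975457 : 0.11989609
Chlorine pattern (n=2): 0.574564 : 0.366872 : 0.058564
Convolve the two distributions (both contribute in 2-u steps):
  M: 0.13024674×0.574564 = 0.074835
  M+2: 0.13024674×0.366872 + 0.3801026×0.574564 = 0.266177
  M+4: 0.13024674×0.058564 + 0.3801026×0.366872 + 0.36975457×0.574564 = 0.359524
  M+6: 0.3801026×0.058564 + 0.36975457×0.366872 + 0.11989609×0.574564 = 0.226801
  M+8: 0.36975457×0.058564 + 0.11989609×0.366872 = 0.065641
  M+10: 0.11989609×0.058564 = 0.007022
Scale to base peak (0.359524) = 100: 20.8 : 74.0 : 100.0 : 63.1 : 18.3 : 2.0

20.8 : 74.0 : 100.0 : 63.1 : 18.3 : 2.0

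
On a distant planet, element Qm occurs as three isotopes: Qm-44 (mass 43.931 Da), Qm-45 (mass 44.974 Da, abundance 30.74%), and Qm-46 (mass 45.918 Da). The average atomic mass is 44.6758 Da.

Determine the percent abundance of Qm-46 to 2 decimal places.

The remaining 69.26% is split between Qm-44 (fraction x) and Qm-46 (fraction 0.6926 − x).
Substituting: 43.931x + 45.918(0.6926 − x) = 30.8507924
(43.931 − 45.918)x = -0.9520144  ⇒  x = 0.47912, y = 0.21348
Qm-44: 47.91%, Qm-46: 21.35%.

21.35%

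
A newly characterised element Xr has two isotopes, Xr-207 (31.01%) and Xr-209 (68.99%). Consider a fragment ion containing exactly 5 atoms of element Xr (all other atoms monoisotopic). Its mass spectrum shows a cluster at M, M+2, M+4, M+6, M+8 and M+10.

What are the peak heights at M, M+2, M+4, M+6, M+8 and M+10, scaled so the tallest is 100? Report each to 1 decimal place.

Each Xr atom is independently Xr-207 (p = 0.3101) or Xr-209 (q = 0.6899); the cluster is the binomial expansion (p + q)^5.
P(M) = 0.3101^5 = 0.002868
P(M+2) = 5 × 0.3101^4 × 0.6899^1 = 0.031898
P(M+4) = 10 × 0.3101^3 × 0.6899^2 = 0.141931
P(M+6) = 10 × 0.3101^2 × 0.6899^3 = 0.315764
P(M+8) = 5 × 0.3101^1 × 0.6899^4 = 0.351250
P(M+10) = 0.6899^5 = 0.156290
The M+8 peak is largest (0.351250); scaling to 100 gives 0.8 : 9.1 : 40.4 : 89.9 : 100.0 : 44.5.

0.8 : 9.1 : 40.4 : 89.9 : 100.0 : 44.5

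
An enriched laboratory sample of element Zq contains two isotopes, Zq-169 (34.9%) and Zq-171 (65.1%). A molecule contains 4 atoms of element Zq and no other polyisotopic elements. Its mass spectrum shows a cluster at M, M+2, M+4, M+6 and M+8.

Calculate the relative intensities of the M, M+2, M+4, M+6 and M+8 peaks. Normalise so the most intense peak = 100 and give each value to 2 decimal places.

Expanding (0.349 + 0.651)^4:
P(M) = 0.349^4 = 0.014835
P(M+2) = 4 × 0.349^3 × 0.651^1 = 0.110692
P(M+4) = 6 × 0.349^2 × 0.651^2 = 0.309716
P(M+6) = 4 × 0.349^1 × 0.651^3 = 0.385149
P(M+8) = 0.651^4 = 0.179607
The M+6 peak is largest (0.385149); scaling to 100 gives 3.85 : 28.74 : 80.41 : 100.00 : 46.63.

3.85 : 28.74 : 80.41 : 100.00 : 46.63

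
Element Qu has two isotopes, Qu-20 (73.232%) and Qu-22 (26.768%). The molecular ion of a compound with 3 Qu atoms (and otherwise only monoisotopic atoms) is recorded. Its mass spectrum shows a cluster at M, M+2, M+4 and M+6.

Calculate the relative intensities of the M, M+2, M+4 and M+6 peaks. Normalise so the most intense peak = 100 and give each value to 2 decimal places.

Each Qu atom is independently Qu-20 (p = 0.73232) or Qu-22 (q = 0.26768); the cluster is the binomial expansion (p + q)^3.
P(M) = 0.73232^3 = 0.392738
P(M+2) = 3 × 0.73232^2 × 0.26768^1 = 0.430664
P(M+4) = 3 × 0.73232^1 × 0.26768^2 = 0.157418
P(M+6) = 0.26768^3 = 0.019180
The M+2 peak is largest (0.430664); scaling to 100 gives 91.19 : 100.00 : 36.55 : 4.45.

91.19 : 100.00 : 36.55 : 4.45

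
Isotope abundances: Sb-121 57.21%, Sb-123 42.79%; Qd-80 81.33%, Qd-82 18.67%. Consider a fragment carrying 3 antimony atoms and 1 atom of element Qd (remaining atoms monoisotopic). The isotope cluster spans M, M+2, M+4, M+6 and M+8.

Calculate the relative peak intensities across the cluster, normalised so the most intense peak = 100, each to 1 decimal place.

40.4 : 100.0 : 88.7 : 32.5 : 3.9

Antimony pattern (n=3): 0.18724742 : 0.42015297 : 0.3142518 : 0.07834781
Element Qd pattern (n=1): 0.8133 : 0.1867
Convolve the two distributions (both contribute in 2-u steps):
  M: 0.18724742×0.8133 = 0.152288
  M+2: 0.18724742×0.1867 + 0.42015297×0.8133 = 0.376670
  M+4: 0.42015297×0.1867 + 0.3142518×0.8133 = 0.334024
  M+6: 0.3142518×0.1867 + 0.07834781×0.8133 = 0.122391
  M+8: 0.07834781×0.1867 = 0.014628
Scale to base peak (0.376670) = 100: 40.4 : 100.0 : 88.7 : 32.5 : 3.9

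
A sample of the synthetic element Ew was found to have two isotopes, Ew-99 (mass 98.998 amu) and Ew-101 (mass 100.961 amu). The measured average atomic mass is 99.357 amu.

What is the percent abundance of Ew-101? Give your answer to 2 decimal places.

18.29%

Writing the weighted mean with unknown fraction x of Ew-99:
98.998·x + 100.961·(1 − x) = 99.357
(98.998 − 100.961)·x = 99.357 − 100.961
x = -1.604 / -1.963 = 0.81712 → 81.71% Ew-99, 18.29% Ew-101.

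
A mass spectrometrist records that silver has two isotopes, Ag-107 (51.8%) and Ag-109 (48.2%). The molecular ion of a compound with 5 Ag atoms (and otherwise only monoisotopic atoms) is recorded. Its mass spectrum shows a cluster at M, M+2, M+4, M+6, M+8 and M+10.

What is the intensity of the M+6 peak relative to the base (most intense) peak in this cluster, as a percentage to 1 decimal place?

(0.518 + 0.482)^5 gives M 0.0373, M+2 0.1735, M+4 0.3229, M+6 0.3005, M+8 0.1398, M+10 0.0260; the largest is M+4.
P(M+4) = C(5,2) × 0.518^3 × 0.482^2 = 10 × 0.13899183 × 0.232324 = 0.322911 (base)
P(M+6) = C(5,3) × 0.518^2 × 0.482^3 = 10 × 0.268324 × 0.11198017 = 0.300470
Relative intensity = 0.300470 / 0.322911 × 100 = 93.1

93.1%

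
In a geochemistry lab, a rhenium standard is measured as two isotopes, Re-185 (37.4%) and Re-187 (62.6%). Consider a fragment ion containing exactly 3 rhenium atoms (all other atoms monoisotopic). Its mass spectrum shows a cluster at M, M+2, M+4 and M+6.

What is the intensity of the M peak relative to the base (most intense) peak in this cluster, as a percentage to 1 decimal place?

11.9%

Binomial terms of (0.374 + 0.626)^3: M 0.0523, M+2 0.2627, M+4 0.4397, M+6 0.2453 → M+4 is the base peak.
P(M+4) = C(3,2) × 0.374^1 × 0.626^2 = 3 × 0.3740 × 0.391876 = 0.439685 (base)
P(M) = C(3,0) × 0.374^3 × 0.626^0 = 1 × 0.05231362 × 1.0000 = 0.052314
Relative intensity = 0.052314 / 0.439685 × 100 = 11.9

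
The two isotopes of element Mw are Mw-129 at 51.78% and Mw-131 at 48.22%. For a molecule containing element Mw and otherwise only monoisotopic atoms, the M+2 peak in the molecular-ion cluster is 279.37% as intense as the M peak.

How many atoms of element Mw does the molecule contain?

3

For n independent Mw atoms, I(M+2)/I(M) = n · (abundance Mw-131) / (abundance Mw-129) = n · 0.4822/0.5178.
n = 2.7937 × 0.5178/0.4822 = 3.00 ≈ 3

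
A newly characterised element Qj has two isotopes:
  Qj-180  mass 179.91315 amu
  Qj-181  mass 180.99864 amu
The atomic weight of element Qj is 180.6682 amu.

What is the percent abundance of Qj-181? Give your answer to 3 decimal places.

Writing the weighted mean with unknown fraction x of Qj-180:
179.91315·x + 180.99864·(1 − x) = 180.6682
(179.91315 − 180.99864)·x = 180.6682 − 180.99864
x = -0.33044 / -1.08549 = 0.30442 → 30.442% Qj-180, 69.558% Qj-181.

69.558%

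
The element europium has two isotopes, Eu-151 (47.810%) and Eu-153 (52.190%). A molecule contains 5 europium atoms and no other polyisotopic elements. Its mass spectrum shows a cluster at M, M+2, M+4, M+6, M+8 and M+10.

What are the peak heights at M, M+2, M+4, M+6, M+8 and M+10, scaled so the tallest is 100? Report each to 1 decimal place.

The 5 Eu atoms are independent, so intensities follow the terms of (0.47810 + 0.52190)^5.
P(M) = 0.47810^5 = 0.024980
P(M+2) = 5 × 0.47810^4 × 0.52190^1 = 0.136343
P(M+4) = 10 × 0.47810^3 × 0.52190^2 = 0.297667
P(M+6) = 10 × 0.47810^2 × 0.52190^3 = 0.324937
P(M+8) = 5 × 0.47810^1 × 0.52190^4 = 0.177353
P(M+10) = 0.52190^5 = 0.038720
The M+6 peak is largest (0.324937); scaling to 100 gives 7.7 : 42.0 : 91.6 : 100.0 : 54.6 : 11.9.

7.7 : 42.0 : 91.6 : 100.0 : 54.6 : 11.9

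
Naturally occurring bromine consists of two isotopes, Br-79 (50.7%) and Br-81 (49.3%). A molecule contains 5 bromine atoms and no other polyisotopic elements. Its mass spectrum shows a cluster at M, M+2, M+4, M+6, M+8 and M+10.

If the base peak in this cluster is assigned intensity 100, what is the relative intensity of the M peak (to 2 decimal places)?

10.58

Binomial terms of (0.507 + 0.493)^5: M 0.0335, M+2 0.1629, M+4 0.3168, M+6 0.3080, M+8 0.1497, M+10 0.0291 → M+4 is the base peak.
P(M+4) = C(5,2) × 0.507^3 × 0.493^2 = 10 × 0.13032384 × 0.243049 = 0.316751 (base)
P(M) = C(5,0) × 0.507^5 × 0.493^0 = 1 × 0.03349961 × 1.0000 = 0.033500
Relative intensity = 0.033500 / 0.316751 × 100 = 10.58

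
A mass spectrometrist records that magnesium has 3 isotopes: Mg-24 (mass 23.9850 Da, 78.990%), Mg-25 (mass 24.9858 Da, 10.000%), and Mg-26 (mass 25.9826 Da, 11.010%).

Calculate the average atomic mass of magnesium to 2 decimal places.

Weight each isotope mass by its fractional abundance: 0.78990 × 23.9850 + 0.10000 × 24.9858 + 0.11010 × 25.9826
= 18.94575 + 2.49858 + 2.86068 = 24.30501 Da

24.31 Da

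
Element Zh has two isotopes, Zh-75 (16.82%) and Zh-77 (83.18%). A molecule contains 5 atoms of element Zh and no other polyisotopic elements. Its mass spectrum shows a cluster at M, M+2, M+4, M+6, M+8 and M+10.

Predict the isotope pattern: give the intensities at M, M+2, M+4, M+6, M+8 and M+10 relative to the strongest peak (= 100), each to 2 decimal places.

Each Zh atom is independently Zh-75 (p = 0.1682) or Zh-77 (q = 0.8318); the cluster is the binomial expansion (p + q)^5.
P(M) = 0.1682^5 = 0.000135
P(M+2) = 5 × 0.1682^4 × 0.8318^1 = 0.003329
P(M+4) = 10 × 0.1682^3 × 0.8318^2 = 0.032924
P(M+6) = 10 × 0.1682^2 × 0.8318^3 = 0.162820
P(M+8) = 5 × 0.1682^1 × 0.8318^4 = 0.402598
P(M+10) = 0.8318^5 = 0.398194
The M+8 peak is largest (0.402598); scaling to 100 gives 0.03 : 0.83 : 8.18 : 40.44 : 100.00 : 98.91.

0.03 : 0.83 : 8.18 : 40.44 : 100.00 : 98.91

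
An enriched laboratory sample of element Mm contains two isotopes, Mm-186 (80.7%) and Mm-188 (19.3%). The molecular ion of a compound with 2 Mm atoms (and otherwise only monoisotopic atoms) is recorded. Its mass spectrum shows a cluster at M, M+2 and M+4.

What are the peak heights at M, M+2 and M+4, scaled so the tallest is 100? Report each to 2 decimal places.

100.00 : 47.83 : 5.72

Each Mm atom is independently Mm-186 (p = 0.807) or Mm-188 (q = 0.193); the cluster is the binomial expansion (p + q)^2.
P(M) = 0.807^2 = 0.651249
P(M+2) = 2 × 0.807^1 × 0.193^1 = 0.311502
P(M+4) = 0.193^2 = 0.037249
The M peak is largest (0.651249); scaling to 100 gives 100.00 : 47.83 : 5.72.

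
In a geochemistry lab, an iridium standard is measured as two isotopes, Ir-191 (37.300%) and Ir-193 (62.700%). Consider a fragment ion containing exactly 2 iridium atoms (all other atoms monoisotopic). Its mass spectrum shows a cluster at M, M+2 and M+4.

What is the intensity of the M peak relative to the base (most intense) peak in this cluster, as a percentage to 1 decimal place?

29.7%

Term probabilities: M 0.1391, M+2 0.4677, M+4 0.3931. Base peak = M+2.
P(M+2) = C(2,1) × 0.37300^1 × 0.62700^1 = 2 × 0.3730 × 0.6270 = 0.467742 (base)
P(M) = C(2,0) × 0.37300^2 × 0.62700^0 = 1 × 0.139129 × 1.0000 = 0.139129
Relative intensity = 0.139129 / 0.467742 × 100 = 29.7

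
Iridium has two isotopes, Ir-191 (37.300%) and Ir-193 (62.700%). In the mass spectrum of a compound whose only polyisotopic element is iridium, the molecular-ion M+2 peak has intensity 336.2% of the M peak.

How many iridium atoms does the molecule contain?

For n independent Ir atoms, I(M+2)/I(M) = n · (abundance Ir-193) / (abundance Ir-191) = n · 0.62700/0.37300.
n = 3.362 × 0.37300/0.62700 = 2.00 ≈ 2

2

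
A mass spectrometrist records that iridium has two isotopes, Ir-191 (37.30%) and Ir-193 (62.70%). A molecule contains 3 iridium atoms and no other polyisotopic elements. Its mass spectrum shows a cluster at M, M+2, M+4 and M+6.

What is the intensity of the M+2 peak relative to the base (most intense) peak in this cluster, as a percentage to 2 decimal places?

59.49%

(0.3730 + 0.6270)^3 gives M 0.0519, M+2 0.2617, M+4 0.4399, M+6 0.2465; the largest is M+4.
P(M+4) = C(3,2) × 0.3730^1 × 0.6270^2 = 3 × 0.3730 × 0.393129 = 0.439911 (base)
P(M+2) = C(3,1) × 0.3730^2 × 0.6270^1 = 3 × 0.139129 × 0.6270 = 0.261702
Relative intensity = 0.261702 / 0.439911 × 100 = 59.49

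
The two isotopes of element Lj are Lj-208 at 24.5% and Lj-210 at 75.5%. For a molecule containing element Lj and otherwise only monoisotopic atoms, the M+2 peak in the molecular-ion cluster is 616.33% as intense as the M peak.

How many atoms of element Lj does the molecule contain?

2

The M+2/M ratio from n Lj atoms is n · q/p = n · 0.755/0.245.
n = 6.1633 × 0.245/0.755 = 2.00 ≈ 2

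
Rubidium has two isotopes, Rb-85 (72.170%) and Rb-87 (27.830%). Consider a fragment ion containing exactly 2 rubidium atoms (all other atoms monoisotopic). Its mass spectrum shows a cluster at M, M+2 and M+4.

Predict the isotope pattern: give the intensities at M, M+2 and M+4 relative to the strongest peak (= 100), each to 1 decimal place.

Expanding (0.72170 + 0.27830)^2:
P(M) = 0.72170^2 = 0.520851
P(M+2) = 2 × 0.72170^1 × 0.27830^1 = 0.401698
P(M+4) = 0.27830^2 = 0.077451
The M peak is largest (0.520851); scaling to 100 gives 100.0 : 77.1 : 14.9.

100.0 : 77.1 : 14.9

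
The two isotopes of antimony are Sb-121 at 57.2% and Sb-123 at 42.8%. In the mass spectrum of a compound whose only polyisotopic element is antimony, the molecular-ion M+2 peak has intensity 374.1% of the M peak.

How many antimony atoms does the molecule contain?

5

For n independent Sb atoms, I(M+2)/I(M) = n · (abundance Sb-123) / (abundance Sb-121) = n · 0.428/0.572.
n = 3.741 × 0.572/0.428 = 5.00 ≈ 5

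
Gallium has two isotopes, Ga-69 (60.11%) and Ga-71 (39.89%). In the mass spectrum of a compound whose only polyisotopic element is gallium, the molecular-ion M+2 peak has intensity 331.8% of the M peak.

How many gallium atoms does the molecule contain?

The M+2/M ratio from n Ga atoms is n · q/p = n · 0.3989/0.6011.
n = 3.318 × 0.6011/0.3989 = 5.00 ≈ 5

5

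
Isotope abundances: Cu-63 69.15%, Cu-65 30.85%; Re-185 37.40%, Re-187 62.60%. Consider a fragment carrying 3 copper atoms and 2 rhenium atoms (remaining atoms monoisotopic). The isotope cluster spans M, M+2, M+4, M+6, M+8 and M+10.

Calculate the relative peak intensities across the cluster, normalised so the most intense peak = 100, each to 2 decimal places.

Copper pattern (n=3): 0.33065611 : 0.44254842 : 0.19743483 : 0.02936064
Rhenium pattern (n=2): 0.139876 : 0.468248 : 0.391876
Convolve the two distributions (both contribute in 2-u steps):
  M: 0.33065611×0.139876 = 0.046251
  M+2: 0.33065611×0.468248 + 0.44254842×0.139876 = 0.216731
  M+4: 0.33065611×0.391876 + 0.44254842×0.468248 + 0.19743483×0.139876 = 0.364415
  M+6: 0.44254842×0.391876 + 0.19743483×0.468248 + 0.02936064×0.139876 = 0.269979
  M+8: 0.19743483×0.391876 + 0.02936064×0.468248 = 0.091118
  M+10: 0.02936064×0.391876 = 0.011506
Scale to base peak (0.364415) = 100: 12.69 : 59.47 : 100.00 : 74.09 : 25.00 : 3.16

12.69 : 59.47 : 100.00 : 74.09 : 25.00 : 3.16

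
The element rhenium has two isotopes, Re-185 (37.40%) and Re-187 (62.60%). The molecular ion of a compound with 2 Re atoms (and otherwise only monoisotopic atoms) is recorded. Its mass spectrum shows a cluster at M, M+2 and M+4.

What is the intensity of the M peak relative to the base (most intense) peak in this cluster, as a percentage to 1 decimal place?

(0.3740 + 0.6260)^2 gives M 0.1399, M+2 0.4682, M+4 0.3919; the largest is M+2.
P(M+2) = C(2,1) × 0.3740^1 × 0.6260^1 = 2 × 0.3740 × 0.6260 = 0.468248 (base)
P(M) = C(2,0) × 0.3740^2 × 0.6260^0 = 1 × 0.139876 × 1.0000 = 0.139876
Relative intensity = 0.139876 / 0.468248 × 100 = 29.9

29.9%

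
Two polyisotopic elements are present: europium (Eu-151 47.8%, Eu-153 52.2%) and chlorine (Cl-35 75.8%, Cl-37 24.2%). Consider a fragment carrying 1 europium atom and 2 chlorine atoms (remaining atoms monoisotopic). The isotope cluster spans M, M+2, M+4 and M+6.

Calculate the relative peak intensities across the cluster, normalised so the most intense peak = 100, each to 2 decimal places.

57.78 : 100.00 : 46.18 : 6.43

Europium pattern (n=1): 0.4780 : 0.5220
Chlorine pattern (n=2): 0.574564 : 0.366872 : 0.058564
Convolve the two distributions (both contribute in 2-u steps):
  M: 0.4780×0.574564 = 0.274642
  M+2: 0.4780×0.366872 + 0.5220×0.574564 = 0.475287
  M+4: 0.4780×0.058564 + 0.5220×0.366872 = 0.219501
  M+6: 0.5220×0.058564 = 0.030570
Scale to base peak (0.475287) = 100: 57.78 : 100.00 : 46.18 : 6.43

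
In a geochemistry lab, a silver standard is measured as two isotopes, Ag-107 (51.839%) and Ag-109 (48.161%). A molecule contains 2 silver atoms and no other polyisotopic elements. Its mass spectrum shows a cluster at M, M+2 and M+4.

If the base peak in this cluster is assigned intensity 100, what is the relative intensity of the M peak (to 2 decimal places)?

53.82

(0.51839 + 0.48161)^2 gives M 0.2687, M+2 0.4993, M+4 0.2319; the largest is M+2.
P(M+2) = C(2,1) × 0.51839^1 × 0.48161^1 = 2 × 0.51839 × 0.48161 = 0.499324 (base)
P(M) = C(2,0) × 0.51839^2 × 0.48161^0 = 1 × 0.26872819 × 1.0000 = 0.268728
Relative intensity = 0.268728 / 0.499324 × 100 = 53.82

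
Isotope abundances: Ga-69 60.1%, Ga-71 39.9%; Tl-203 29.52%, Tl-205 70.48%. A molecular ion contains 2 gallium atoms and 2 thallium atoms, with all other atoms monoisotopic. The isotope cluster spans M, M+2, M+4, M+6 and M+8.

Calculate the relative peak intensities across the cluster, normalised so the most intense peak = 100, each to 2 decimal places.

8.01 : 48.90 : 100.00 : 77.50 : 20.13

Gallium pattern (n=2): 0.361201 : 0.479598 : 0.159201
Thallium pattern (n=2): 0.08714304 : 0.41611392 : 0.49674304
Convolve the two distributions (both contribute in 2-u steps):
  M: 0.361201×0.08714304 = 0.031476
  M+2: 0.361201×0.41611392 + 0.479598×0.08714304 = 0.192094
  M+4: 0.361201×0.49674304 + 0.479598×0.41611392 + 0.159201×0.08714304 = 0.392865
  M+6: 0.479598×0.49674304 + 0.159201×0.41611392 = 0.304483
  M+8: 0.159201×0.49674304 = 0.079082
Scale to base peak (0.392865) = 100: 8.01 : 48.90 : 100.00 : 77.50 : 20.13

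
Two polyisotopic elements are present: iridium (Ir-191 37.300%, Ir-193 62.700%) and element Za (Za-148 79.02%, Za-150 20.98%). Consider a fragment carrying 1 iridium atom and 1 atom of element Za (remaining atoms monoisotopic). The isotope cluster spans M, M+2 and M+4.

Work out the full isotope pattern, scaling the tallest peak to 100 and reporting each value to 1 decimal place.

Iridium pattern (n=1): 0.3730 : 0.6270
Element Za pattern (n=1): 0.7902 : 0.2098
Convolve the two distributions (both contribute in 2-u steps):
  M: 0.3730×0.7902 = 0.294745
  M+2: 0.3730×0.2098 + 0.6270×0.7902 = 0.573711
  M+4: 0.6270×0.2098 = 0.131545
Scale to base peak (0.573711) = 100: 51.4 : 100.0 : 22.9

51.4 : 100.0 : 22.9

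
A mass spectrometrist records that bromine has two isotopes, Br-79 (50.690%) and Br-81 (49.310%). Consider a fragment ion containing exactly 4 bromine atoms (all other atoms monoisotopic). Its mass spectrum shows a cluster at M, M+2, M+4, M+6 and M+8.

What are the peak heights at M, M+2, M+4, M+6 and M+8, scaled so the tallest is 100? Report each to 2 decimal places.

Expanding (0.50690 + 0.49310)^4:
P(M) = 0.50690^4 = 0.066022
P(M+2) = 4 × 0.50690^3 × 0.49310^1 = 0.256899
P(M+4) = 6 × 0.50690^2 × 0.49310^2 = 0.374857
P(M+6) = 4 × 0.50690^1 × 0.49310^3 = 0.243101
P(M+8) = 0.49310^4 = 0.059121
The M+4 peak is largest (0.374857); scaling to 100 gives 17.61 : 68.53 : 100.00 : 64.85 : 15.77.

17.61 : 68.53 : 100.00 : 64.85 : 15.77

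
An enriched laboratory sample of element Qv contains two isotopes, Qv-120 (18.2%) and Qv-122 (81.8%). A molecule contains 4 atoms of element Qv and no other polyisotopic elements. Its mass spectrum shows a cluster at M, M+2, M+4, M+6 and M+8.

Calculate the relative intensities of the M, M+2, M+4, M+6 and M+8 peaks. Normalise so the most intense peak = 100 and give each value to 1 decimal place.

0.2 : 4.4 : 29.7 : 89.0 : 100.0

The 4 Qv atoms are independent, so intensities follow the terms of (0.182 + 0.818)^4.
P(M) = 0.182^4 = 0.001097
P(M+2) = 4 × 0.182^3 × 0.818^1 = 0.019725
P(M+4) = 6 × 0.182^2 × 0.818^2 = 0.132984
P(M+6) = 4 × 0.182^1 × 0.818^3 = 0.398466
P(M+8) = 0.818^4 = 0.447727
The M+8 peak is largest (0.447727); scaling to 100 gives 0.2 : 4.4 : 29.7 : 89.0 : 100.0.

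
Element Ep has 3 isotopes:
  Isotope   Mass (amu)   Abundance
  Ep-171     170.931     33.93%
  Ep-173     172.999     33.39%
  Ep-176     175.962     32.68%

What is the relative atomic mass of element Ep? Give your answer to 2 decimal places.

Weight each isotope mass by its fractional abundance: 0.3393 × 170.931 + 0.3339 × 172.999 + 0.3268 × 175.962
= 57.9969 + 57.7644 + 57.5044 = 173.2657 amu

173.27 amu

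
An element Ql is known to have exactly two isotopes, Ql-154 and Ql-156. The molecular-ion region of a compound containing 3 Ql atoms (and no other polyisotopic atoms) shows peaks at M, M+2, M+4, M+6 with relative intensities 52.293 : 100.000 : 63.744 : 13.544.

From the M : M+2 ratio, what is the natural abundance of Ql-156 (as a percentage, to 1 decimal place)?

38.9%

Write p for the Ql-154 fraction. I(M+2)/I(M) = [C(3,1)·p^2·(1−p)] / p^3 = 3·(1−p)/p = 100.000/52.293 = 1.9123
(1−p)/p = 1.9123/3 = 0.6374  ⇒  p = 1/(1 + 0.6374) = 0.6107
Ql-154: 61.1%, Ql-156: 38.9%.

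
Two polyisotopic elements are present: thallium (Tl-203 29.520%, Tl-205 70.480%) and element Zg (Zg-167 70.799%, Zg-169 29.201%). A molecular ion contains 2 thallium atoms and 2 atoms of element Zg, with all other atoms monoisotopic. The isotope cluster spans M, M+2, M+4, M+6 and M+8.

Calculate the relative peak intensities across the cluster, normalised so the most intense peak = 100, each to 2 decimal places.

Thallium pattern (n=2): 0.08714304 : 0.41611392 : 0.49674304
Element Zg pattern (n=2): 0.50124984 : 0.41348032 : 0.08526984
Convolve the two distributions (both contribute in 2-u steps):
  M: 0.08714304×0.50124984 = 0.043680
  M+2: 0.08714304×0.41348032 + 0.41611392×0.50124984 = 0.244609
  M+4: 0.08714304×0.08526984 + 0.41611392×0.41348032 + 0.49674304×0.50124984 = 0.428478
  M+6: 0.41611392×0.08526984 + 0.49674304×0.41348032 = 0.240875
  M+8: 0.49674304×0.08526984 = 0.042357
Scale to base peak (0.428478) = 100: 10.19 : 57.09 : 100.00 : 56.22 : 9.89

10.19 : 57.09 : 100.00 : 56.22 : 9.89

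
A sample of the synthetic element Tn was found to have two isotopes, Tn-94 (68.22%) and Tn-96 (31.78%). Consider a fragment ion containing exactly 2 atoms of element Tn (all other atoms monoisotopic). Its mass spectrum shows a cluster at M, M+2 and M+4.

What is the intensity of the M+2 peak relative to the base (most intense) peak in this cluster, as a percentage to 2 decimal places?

93.17%

(0.6822 + 0.3178)^2 gives M 0.4654, M+2 0.4336, M+4 0.1010; the largest is M.
P(M) = C(2,0) × 0.6822^2 × 0.3178^0 = 1 × 0.46539684 × 1.0000 = 0.465397 (base)
P(M+2) = C(2,1) × 0.6822^1 × 0.3178^1 = 2 × 0.6822 × 0.3178 = 0.433606
Relative intensity = 0.433606 / 0.465397 × 100 = 93.17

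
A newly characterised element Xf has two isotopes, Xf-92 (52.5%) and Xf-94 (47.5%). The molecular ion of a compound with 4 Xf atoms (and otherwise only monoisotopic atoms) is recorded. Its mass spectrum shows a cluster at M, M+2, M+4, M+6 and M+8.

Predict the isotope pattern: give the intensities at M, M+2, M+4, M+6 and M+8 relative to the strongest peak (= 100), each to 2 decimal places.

Each Xf atom is independently Xf-92 (p = 0.525) or Xf-94 (q = 0.475); the cluster is the binomial expansion (p + q)^4.
P(M) = 0.525^4 = 0.075969
P(M+2) = 4 × 0.525^3 × 0.475^1 = 0.274936
P(M+4) = 6 × 0.525^2 × 0.475^2 = 0.373127
P(M+6) = 4 × 0.525^1 × 0.475^3 = 0.225061
P(M+8) = 0.475^4 = 0.050907
The M+4 peak is largest (0.373127); scaling to 100 gives 20.36 : 73.68 : 100.00 : 60.32 : 13.64.

20.36 : 73.68 : 100.00 : 60.32 : 13.64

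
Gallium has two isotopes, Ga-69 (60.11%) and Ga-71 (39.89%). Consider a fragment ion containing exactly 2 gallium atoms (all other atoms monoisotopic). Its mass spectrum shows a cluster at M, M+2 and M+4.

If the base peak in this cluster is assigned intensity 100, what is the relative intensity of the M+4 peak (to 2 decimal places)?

Term probabilities: M 0.3613, M+2 0.4796, M+4 0.1591. Base peak = M+2.
P(M+2) = C(2,1) × 0.6011^1 × 0.3989^1 = 2 × 0.6011 × 0.3989 = 0.479558 (base)
P(M+4) = C(2,2) × 0.6011^0 × 0.3989^2 = 1 × 1.0000 × 0.15912121 = 0.159121
Relative intensity = 0.159121 / 0.479558 × 100 = 33.18

33.18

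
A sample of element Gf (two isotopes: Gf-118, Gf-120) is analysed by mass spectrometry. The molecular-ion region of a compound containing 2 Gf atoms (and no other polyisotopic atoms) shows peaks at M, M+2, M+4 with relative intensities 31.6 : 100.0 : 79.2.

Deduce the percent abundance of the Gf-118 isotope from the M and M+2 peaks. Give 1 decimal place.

38.7%

Write p for the Gf-118 fraction. I(M+2)/I(M) = [C(2,1)·p^1·(1−p)] / p^2 = 2·(1−p)/p = 100.0/31.6 = 3.1646
(1−p)/p = 3.1646/2 = 1.5823  ⇒  p = 1/(1 + 1.5823) = 0.3873
Gf-118: 38.7%, Gf-120: 61.3%.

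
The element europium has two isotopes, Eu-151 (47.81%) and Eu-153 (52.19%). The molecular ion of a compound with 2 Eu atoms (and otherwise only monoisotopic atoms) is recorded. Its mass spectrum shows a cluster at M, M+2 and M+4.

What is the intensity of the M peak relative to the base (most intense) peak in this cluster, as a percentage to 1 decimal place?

45.8%

Term probabilities: M 0.2286, M+2 0.4990, M+4 0.2724. Base peak = M+2.
P(M+2) = C(2,1) × 0.4781^1 × 0.5219^1 = 2 × 0.4781 × 0.5219 = 0.499041 (base)
P(M) = C(2,0) × 0.4781^2 × 0.5219^0 = 1 × 0.22857961 × 1.0000 = 0.228580
Relative intensity = 0.228580 / 0.499041 × 100 = 45.8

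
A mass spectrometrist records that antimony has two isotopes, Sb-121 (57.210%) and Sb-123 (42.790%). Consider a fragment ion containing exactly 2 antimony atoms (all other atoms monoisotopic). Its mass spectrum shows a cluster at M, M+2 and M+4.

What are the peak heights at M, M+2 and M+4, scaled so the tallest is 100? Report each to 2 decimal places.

66.85 : 100.00 : 37.40

Expanding (0.57210 + 0.42790)^2:
P(M) = 0.57210^2 = 0.327298
P(M+2) = 2 × 0.57210^1 × 0.42790^1 = 0.489603
P(M+4) = 0.42790^2 = 0.183098
The M+2 peak is largest (0.489603); scaling to 100 gives 66.85 : 100.00 : 37.40.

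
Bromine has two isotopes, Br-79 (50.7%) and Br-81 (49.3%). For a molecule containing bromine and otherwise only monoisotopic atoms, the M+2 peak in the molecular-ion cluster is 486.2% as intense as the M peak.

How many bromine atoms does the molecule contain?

The M+2/M ratio from n Br atoms is n · q/p = n · 0.493/0.507.
n = 4.862 × 0.507/0.493 = 5.00 ≈ 5

5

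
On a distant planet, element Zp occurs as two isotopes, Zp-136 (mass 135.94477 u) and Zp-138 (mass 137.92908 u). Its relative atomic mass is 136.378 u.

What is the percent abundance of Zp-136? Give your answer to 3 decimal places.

With x = fraction of Zp-136 (so Zp-138 is 1 − x):
135.94477·x + 137.92908·(1 − x) = 136.378
(135.94477 − 137.92908)·x = 136.378 − 137.92908
x = -1.55108 / -1.98431 = 0.78167 → 78.167% Zp-136, 21.833% Zp-138.

78.167%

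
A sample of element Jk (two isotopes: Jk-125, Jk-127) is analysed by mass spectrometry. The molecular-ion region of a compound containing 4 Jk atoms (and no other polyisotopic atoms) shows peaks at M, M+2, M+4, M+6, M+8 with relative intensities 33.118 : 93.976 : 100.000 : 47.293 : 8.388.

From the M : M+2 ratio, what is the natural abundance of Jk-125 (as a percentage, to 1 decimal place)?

If p is the fraction of Jk that is Jk-125, then I(M+2)/I(M) = [C(4,1)·p^3·(1−p)] / p^4 = 4·(1−p)/p = 93.976/33.118 = 2.8376
(1−p)/p = 2.8376/4 = 0.7094  ⇒  p = 1/(1 + 0.7094) = 0.5850
Jk-125: 58.5%, Jk-127: 41.5%.

58.5%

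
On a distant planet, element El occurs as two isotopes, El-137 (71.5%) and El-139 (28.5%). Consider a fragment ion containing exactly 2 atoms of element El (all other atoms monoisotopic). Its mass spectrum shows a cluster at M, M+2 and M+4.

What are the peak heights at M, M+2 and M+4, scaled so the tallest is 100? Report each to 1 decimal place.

Each El atom is independently El-137 (p = 0.715) or El-139 (q = 0.285); the cluster is the binomial expansion (p + q)^2.
P(M) = 0.715^2 = 0.511225
P(M+2) = 2 × 0.715^1 × 0.285^1 = 0.407550
P(M+4) = 0.285^2 = 0.081225
The M peak is largest (0.511225); scaling to 100 gives 100.0 : 79.7 : 15.9.

100.0 : 79.7 : 15.9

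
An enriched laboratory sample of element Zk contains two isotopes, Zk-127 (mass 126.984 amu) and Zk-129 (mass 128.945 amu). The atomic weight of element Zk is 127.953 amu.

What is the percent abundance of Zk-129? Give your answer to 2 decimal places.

49.41%

With x = fraction of Zk-127 (so Zk-129 is 1 − x):
126.984·x + 128.945·(1 − x) = 127.953
(126.984 − 128.945)·x = 127.953 − 128.945
x = -0.992 / -1.961 = 0.50586 → 50.59% Zk-127, 49.41% Zk-129.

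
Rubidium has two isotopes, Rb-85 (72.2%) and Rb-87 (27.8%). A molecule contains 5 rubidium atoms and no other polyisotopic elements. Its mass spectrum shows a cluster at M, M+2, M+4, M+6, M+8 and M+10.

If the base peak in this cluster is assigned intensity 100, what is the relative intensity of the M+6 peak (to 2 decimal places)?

(0.722 + 0.278)^5 gives M 0.1962, M+2 0.3777, M+4 0.2909, M+6 0.1120, M+8 0.0216, M+10 0.0017; the largest is M+2.
P(M+2) = C(5,1) × 0.722^4 × 0.278^1 = 5 × 0.27173701 × 0.2780 = 0.377714 (base)
P(M+6) = C(5,3) × 0.722^2 × 0.278^3 = 10 × 0.521284 × 0.02148495 = 0.111998
Relative intensity = 0.111998 / 0.377714 × 100 = 29.65

29.65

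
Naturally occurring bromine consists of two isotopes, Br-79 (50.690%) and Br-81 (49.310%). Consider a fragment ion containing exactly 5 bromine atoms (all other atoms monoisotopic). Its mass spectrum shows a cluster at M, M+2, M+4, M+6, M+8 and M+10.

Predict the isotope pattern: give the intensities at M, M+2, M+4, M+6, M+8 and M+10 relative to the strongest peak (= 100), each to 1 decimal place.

10.6 : 51.4 : 100.0 : 97.3 : 47.3 : 9.2

Each Br atom is independently Br-79 (p = 0.50690) or Br-81 (q = 0.49310); the cluster is the binomial expansion (p + q)^5.
P(M) = 0.50690^5 = 0.033467
P(M+2) = 5 × 0.50690^4 × 0.49310^1 = 0.162777
P(M+4) = 10 × 0.50690^3 × 0.49310^2 = 0.316692
P(M+6) = 10 × 0.50690^2 × 0.49310^3 = 0.308070
P(M+8) = 5 × 0.50690^1 × 0.49310^4 = 0.149842
P(M+10) = 0.49310^5 = 0.029152
The M+4 peak is largest (0.316692); scaling to 100 gives 10.6 : 51.4 : 100.0 : 97.3 : 47.3 : 9.2.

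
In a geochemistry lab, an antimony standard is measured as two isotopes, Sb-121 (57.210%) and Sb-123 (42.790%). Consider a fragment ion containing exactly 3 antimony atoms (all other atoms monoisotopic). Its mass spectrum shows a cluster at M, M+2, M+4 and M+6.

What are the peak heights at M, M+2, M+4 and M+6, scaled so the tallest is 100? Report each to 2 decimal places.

The 3 Sb atoms are independent, so intensities follow the terms of (0.57210 + 0.42790)^3.
P(M) = 0.57210^3 = 0.187247
P(M+2) = 3 × 0.57210^2 × 0.42790^1 = 0.420153
P(M+4) = 3 × 0.57210^1 × 0.42790^2 = 0.314252
P(M+6) = 0.42790^3 = 0.078348
The M+2 peak is largest (0.420153); scaling to 100 gives 44.57 : 100.00 : 74.79 : 18.65.

44.57 : 100.00 : 74.79 : 18.65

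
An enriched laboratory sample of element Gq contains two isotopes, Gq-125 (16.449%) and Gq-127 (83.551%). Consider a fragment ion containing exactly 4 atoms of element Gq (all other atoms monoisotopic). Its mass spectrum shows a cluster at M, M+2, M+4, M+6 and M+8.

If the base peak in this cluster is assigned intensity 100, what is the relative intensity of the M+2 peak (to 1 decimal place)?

Term probabilities: M 0.0007, M+2 0.0149, M+4 0.1133, M+6 0.3838, M+8 0.4873. Base peak = M+8.
P(M+8) = C(4,4) × 0.16449^0 × 0.83551^4 = 1 × 1.0000 × 0.48731144 = 0.487311 (base)
P(M+2) = C(4,1) × 0.16449^3 × 0.83551^1 = 4 × 0.0044506 × 0.83551 = 0.014874
Relative intensity = 0.014874 / 0.487311 × 100 = 3.1

3.1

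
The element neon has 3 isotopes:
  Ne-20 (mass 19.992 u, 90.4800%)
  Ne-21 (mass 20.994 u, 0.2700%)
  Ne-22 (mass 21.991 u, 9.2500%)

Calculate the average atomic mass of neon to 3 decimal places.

20.180 u

Average mass = Σ (abundance × isotope mass) = 0.904800 × 19.992 + 0.002700 × 20.994 + 0.092500 × 21.991
= 18.0888 + 0.0567 + 2.0342 = 20.1797 u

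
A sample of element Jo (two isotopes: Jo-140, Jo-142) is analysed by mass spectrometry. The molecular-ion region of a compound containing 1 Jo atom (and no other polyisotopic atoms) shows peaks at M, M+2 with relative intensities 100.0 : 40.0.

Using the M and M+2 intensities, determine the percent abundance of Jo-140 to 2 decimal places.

71.43%

Write p for the Jo-140 fraction. I(M+2)/I(M) = [C(1,1)·p^0·(1−p)] / p^1 = 1·(1−p)/p = 40.0/100.0 = 0.4000
(1−p)/p = 0.4000/1 = 0.4000  ⇒  p = 1/(1 + 0.4000) = 0.7143
Jo-140: 71.43%, Jo-142: 28.57%.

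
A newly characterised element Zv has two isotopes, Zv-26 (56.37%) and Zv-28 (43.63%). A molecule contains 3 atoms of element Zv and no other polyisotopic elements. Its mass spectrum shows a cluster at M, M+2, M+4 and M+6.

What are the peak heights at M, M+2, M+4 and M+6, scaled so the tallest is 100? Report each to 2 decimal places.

Expanding (0.5637 + 0.4363)^3:
P(M) = 0.5637^3 = 0.179120
P(M+2) = 3 × 0.5637^2 × 0.4363^1 = 0.415913
P(M+4) = 3 × 0.5637^1 × 0.4363^2 = 0.321914
P(M+6) = 0.4363^3 = 0.083053
The M+2 peak is largest (0.415913); scaling to 100 gives 43.07 : 100.00 : 77.40 : 19.97.

43.07 : 100.00 : 77.40 : 19.97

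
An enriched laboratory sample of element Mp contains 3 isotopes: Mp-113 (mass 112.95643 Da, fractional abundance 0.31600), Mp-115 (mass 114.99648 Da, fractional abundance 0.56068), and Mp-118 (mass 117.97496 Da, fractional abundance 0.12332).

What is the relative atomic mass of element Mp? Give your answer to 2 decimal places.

114.72 Da

Weight each isotope mass by its fractional abundance: 0.31600 × 112.95643 + 0.56068 × 114.99648 + 0.12332 × 117.97496
= 35.694232 + 64.476226 + 14.548672 = 114.719130 Da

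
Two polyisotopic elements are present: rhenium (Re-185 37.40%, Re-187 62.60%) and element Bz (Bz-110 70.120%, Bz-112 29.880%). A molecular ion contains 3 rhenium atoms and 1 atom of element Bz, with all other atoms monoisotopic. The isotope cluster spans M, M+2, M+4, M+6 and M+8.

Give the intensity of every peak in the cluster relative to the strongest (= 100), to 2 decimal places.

Rhenium pattern (n=3): 0.05231362 : 0.26268713 : 0.43968487 : 0.24531438
Element Bz pattern (n=1): 0.7012 : 0.2988
Convolve the two distributions (both contribute in 2-u steps):
  M: 0.05231362×0.7012 = 0.036682
  M+2: 0.05231362×0.2988 + 0.26268713×0.7012 = 0.199828
  M+4: 0.26268713×0.2988 + 0.43968487×0.7012 = 0.386798
  M+6: 0.43968487×0.2988 + 0.24531438×0.7012 = 0.303392
  M+8: 0.24531438×0.2988 = 0.073300
Scale to base peak (0.386798) = 100: 9.48 : 51.66 : 100.00 : 78.44 : 18.95

9.48 : 51.66 : 100.00 : 78.44 : 18.95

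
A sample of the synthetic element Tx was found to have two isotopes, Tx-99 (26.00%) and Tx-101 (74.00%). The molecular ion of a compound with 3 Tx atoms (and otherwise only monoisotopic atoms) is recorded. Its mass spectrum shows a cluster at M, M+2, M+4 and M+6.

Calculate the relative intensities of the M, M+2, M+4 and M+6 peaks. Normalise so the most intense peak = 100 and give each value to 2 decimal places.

The 3 Tx atoms are independent, so intensities follow the terms of (0.2600 + 0.7400)^3.
P(M) = 0.2600^3 = 0.017576
P(M+2) = 3 × 0.2600^2 × 0.7400^1 = 0.150072
P(M+4) = 3 × 0.2600^1 × 0.7400^2 = 0.427128
P(M+6) = 0.7400^3 = 0.405224
The M+4 peak is largest (0.427128); scaling to 100 gives 4.11 : 35.14 : 100.00 : 94.87.

4.11 : 35.14 : 100.00 : 94.87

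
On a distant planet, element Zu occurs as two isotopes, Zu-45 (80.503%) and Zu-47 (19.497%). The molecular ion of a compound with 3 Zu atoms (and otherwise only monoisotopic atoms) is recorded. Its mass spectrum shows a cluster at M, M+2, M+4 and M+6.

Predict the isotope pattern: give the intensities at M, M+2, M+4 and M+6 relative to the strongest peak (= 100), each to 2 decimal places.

Each Zu atom is independently Zu-45 (p = 0.80503) or Zu-47 (q = 0.19497); the cluster is the binomial expansion (p + q)^3.
P(M) = 0.80503^3 = 0.521718
P(M+2) = 3 × 0.80503^2 × 0.19497^1 = 0.379065
P(M+4) = 3 × 0.80503^1 × 0.19497^2 = 0.091806
P(M+6) = 0.19497^3 = 0.007411
The M peak is largest (0.521718); scaling to 100 gives 100.00 : 72.66 : 17.60 : 1.42.

100.00 : 72.66 : 17.60 : 1.42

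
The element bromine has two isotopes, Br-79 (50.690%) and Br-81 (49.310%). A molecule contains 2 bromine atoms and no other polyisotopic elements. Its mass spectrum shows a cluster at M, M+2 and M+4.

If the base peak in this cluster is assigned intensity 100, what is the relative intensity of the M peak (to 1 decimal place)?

Term probabilities: M 0.2569, M+2 0.4999, M+4 0.2431. Base peak = M+2.
P(M+2) = C(2,1) × 0.50690^1 × 0.49310^1 = 2 × 0.5069 × 0.4931 = 0.499905 (base)
P(M) = C(2,0) × 0.50690^2 × 0.49310^0 = 1 × 0.25694761 × 1.0000 = 0.256948
Relative intensity = 0.256948 / 0.499905 × 100 = 51.4

51.4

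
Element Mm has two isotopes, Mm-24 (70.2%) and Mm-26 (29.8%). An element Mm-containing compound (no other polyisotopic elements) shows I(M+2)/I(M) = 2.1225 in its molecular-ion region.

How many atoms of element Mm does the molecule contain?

5

The M+2/M ratio from n Mm atoms is n · q/p = n · 0.298/0.702.
n = 2.1225 × 0.702/0.298 = 5.00 ≈ 5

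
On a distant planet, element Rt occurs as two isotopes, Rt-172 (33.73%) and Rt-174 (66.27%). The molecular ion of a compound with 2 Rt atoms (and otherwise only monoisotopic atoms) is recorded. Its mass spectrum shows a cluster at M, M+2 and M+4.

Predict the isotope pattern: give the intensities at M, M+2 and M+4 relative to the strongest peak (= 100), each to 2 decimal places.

25.45 : 100.00 : 98.24

Each Rt atom is independently Rt-172 (p = 0.3373) or Rt-174 (q = 0.6627); the cluster is the binomial expansion (p + q)^2.
P(M) = 0.3373^2 = 0.113771
P(M+2) = 2 × 0.3373^1 × 0.6627^1 = 0.447057
P(M+4) = 0.6627^2 = 0.439171
The M+2 peak is largest (0.447057); scaling to 100 gives 25.45 : 100.00 : 98.24.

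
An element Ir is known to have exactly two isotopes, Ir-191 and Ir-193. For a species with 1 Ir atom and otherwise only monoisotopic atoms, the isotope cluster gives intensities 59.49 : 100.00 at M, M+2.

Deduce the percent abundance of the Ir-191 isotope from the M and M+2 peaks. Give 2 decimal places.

Let p = fractional abundance of Ir-191. I(M+2)/I(M) = [C(1,1)·p^0·(1−p)] / p^1 = 1·(1−p)/p = 100.00/59.49 = 1.6810
(1−p)/p = 1.6810/1 = 1.6810  ⇒  p = 1/(1 + 1.6810) = 0.3730
Ir-191: 37.30%, Ir-193: 62.70%.

37.30%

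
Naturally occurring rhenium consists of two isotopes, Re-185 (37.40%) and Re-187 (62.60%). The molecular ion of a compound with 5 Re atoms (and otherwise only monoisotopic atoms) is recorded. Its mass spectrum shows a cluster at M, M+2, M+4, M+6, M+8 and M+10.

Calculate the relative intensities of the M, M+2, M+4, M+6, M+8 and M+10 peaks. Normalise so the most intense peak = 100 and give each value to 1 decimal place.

2.1 : 17.8 : 59.7 : 100.0 : 83.7 : 28.0

The 5 Re atoms are independent, so intensities follow the terms of (0.3740 + 0.6260)^5.
P(M) = 0.3740^5 = 0.007317
P(M+2) = 5 × 0.3740^4 × 0.6260^1 = 0.061239
P(M+4) = 10 × 0.3740^3 × 0.6260^2 = 0.205005
P(M+6) = 10 × 0.3740^2 × 0.6260^3 = 0.343136
P(M+8) = 5 × 0.3740^1 × 0.6260^4 = 0.287170
P(M+10) = 0.6260^5 = 0.096133
The M+6 peak is largest (0.343136); scaling to 100 gives 2.1 : 17.8 : 59.7 : 100.0 : 83.7 : 28.0.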